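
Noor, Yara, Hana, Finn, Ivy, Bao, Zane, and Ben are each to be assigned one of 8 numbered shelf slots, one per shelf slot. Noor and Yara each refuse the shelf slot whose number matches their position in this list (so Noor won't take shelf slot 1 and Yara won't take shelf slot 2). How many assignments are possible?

30960

Let Aᵢ (for i ∈ {1, 2}) be the placements that put person i in their forbidden shelf slot. Any j of these fix j positions, leaving (8−j)! ways to fill the rest, and there are C(2,j) ways to pick which j.
By inclusion–exclusion, the number of valid placements is Σ_{j=0}^{2} (−1)^j C(2,j)·(8−j)!.
Computing: 40320 − 10080 + 720 = 30960.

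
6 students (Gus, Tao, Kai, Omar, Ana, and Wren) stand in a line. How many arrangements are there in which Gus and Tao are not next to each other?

480

Of the 6! = 720 arrangements, those with Gus and Tao adjacent number 2 × 5! = 240 (treat the pair as a block with 2 internal orders).
Complementary counting: 720 − 240 = 480.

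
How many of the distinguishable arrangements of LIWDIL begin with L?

60

With the first slot taken by L, it remains to arrange the other 5 letters (IWDIL).
Those 5 letters have I appearing twice, giving (5)!/(2!) = 60.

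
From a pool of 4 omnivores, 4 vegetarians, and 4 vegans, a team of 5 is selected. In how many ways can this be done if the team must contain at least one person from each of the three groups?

624

Unrestricted: C(12,5) = 792 ways to pick any 5 of the 12.
Selections missing a whole group: no omnivores → C(8,5) = 56; no vegetarians → C(8,5) = 56; no vegans → C(8,5) = 56.
Add back selections omitting two groups (i.e. drawn from a single group): C(4,5) + C(4,5) + C(4,5) = 0.
By inclusion–exclusion: 792 − 168 + 0 = 624.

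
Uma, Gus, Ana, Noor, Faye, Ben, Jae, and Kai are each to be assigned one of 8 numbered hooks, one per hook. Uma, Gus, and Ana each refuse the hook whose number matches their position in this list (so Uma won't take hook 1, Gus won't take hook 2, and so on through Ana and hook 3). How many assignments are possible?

Let Aᵢ (for i ∈ {1, 2, 3}) be the placements that put person i in their forbidden hook. Any j of these fix j positions, leaving (8−j)! ways to fill the rest, and there are C(3,j) ways to pick which j.
By inclusion–exclusion, the number of valid placements is Σ_{j=0}^{3} (−1)^j C(3,j)·(8−j)!.
Computing: 40320 − 15120 + 2160 − 120 = 27240.

27240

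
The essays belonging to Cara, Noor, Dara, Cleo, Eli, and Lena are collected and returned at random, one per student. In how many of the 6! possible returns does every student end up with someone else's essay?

265

This is the derangement count D_6: permutations of 6 items with no fixed point.
By inclusion–exclusion this is Σ_{j=0}^{6} (−1)^j C(6,j)·(6−j)!.
Computing: 720 − 720 + 360 − 120 + 30 − 6 + 1 = 265.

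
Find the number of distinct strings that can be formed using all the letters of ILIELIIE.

420

Letter multiplicities in ILIELIIE: E×2, I×4, L×2.
Dividing 8! = 40320 by 4!·2!·2! = 96 for the repeated letters gives 420.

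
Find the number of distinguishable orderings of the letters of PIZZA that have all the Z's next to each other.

Treat the 2 copies of Z as a single block. The multiset to arrange is then {ZZ, A, I, P}, 4 items in all.
All 4 items are distinct, so there are (4)! = 24 arrangements.

24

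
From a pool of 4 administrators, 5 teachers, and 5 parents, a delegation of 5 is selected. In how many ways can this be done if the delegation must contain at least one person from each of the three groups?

With no constraint there are C(14,5) = 2002 possible selections.
Selections missing a whole group: no administrators → C(10,5) = 252; no teachers → C(9,5) = 126; no parents → C(9,5) = 126.
Add back selections omitting two groups (i.e. drawn from a single group): C(4,5) + C(5,5) + C(5,5) = 2.
By inclusion–exclusion: 2002 − 504 + 2 = 1500.

1500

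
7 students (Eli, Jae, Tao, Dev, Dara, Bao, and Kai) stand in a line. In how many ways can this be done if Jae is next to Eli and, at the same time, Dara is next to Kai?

480

Treat {Jae,Eli} as one block (2 orders) and {Dara,Kai} as another (2 orders).
That leaves 5 units to arrange: 2 × 2 × 5! = 4 × 120 = 480.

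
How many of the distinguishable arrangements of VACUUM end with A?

60

Fix A in the last position and arrange the remaining 5 letters.
Those 5 letters have U appearing twice, giving (5)!/(2!) = 60.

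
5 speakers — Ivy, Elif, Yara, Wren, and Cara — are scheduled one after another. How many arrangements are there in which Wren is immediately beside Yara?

48

Treat {Wren, Yara} as a single unit. There are 4 units to order, and the pair itself can be ordered 2 ways.
That gives 2 × 4! = 2 × 24 = 48.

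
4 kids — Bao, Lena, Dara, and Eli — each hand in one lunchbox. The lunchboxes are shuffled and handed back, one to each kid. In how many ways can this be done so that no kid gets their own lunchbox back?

9

This is the derangement count D_4: permutations of 4 items with no fixed point.
By inclusion–exclusion this is Σ_{j=0}^{4} (−1)^j C(4,j)·(4−j)!.
Computing: 24 − 24 + 12 − 4 + 1 = 9.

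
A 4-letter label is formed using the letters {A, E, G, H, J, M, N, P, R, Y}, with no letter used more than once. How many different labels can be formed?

With no repetition, fill the 4 letters in order: 10 choices, then 9, down to 7.
That product is 10 × 9 × 8 × 7 = 5040.

5040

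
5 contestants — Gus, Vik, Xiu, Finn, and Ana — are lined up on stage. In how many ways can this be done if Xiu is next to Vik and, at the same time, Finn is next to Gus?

Treat {Xiu,Vik} as one block (2 orders) and {Finn,Gus} as another (2 orders).
That leaves 3 units to arrange: 2 × 2 × 3! = 4 × 6 = 24.

24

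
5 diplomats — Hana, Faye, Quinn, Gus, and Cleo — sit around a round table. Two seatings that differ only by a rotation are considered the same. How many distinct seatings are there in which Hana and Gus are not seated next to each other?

Without the restriction there are (4)! = 24 seatings.
Those with Hana next to Gus: fuse the pair into one unit and seat 4 units around a circle — 2·(3)! = 12.
Subtracting, 24 − 12 = 12.

12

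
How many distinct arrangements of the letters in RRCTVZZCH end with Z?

With the last slot taken by Z, it remains to arrange the other 8 letters (RRCTVZCH).
Those 8 letters have C appearing twice and R appearing twice, giving (8)!/(2!·2!) = 10080.

10080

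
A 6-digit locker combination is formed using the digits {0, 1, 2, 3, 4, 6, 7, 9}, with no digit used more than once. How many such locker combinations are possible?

20160

Choose and order 6 of the 8 symbols: the first digit has 8 options, the next 7, and so on down to 3.
That product is 8 × 7 × 6 × 5 × 4 × 3 = 20160.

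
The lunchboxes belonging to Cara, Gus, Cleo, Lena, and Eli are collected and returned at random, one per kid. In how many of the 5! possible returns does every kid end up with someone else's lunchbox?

Count assignments avoiding every fixed point. For any j of the 5 kids fixed to their own lunchbox, the other 5−j can be arranged in (5−j)! ways.
By inclusion–exclusion this is Σ_{j=0}^{5} (−1)^j C(5,j)·(5−j)!.
Computing: 120 − 120 + 60 − 20 + 5 − 1 = 44.

44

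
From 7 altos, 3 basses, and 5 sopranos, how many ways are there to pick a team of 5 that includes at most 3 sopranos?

2952

Split by how many sopranos are chosen (0 through 3).
Sum: C(5,0)·C(10,5) + C(5,1)·C(10,4) + C(5,2)·C(10,3) + C(5,3)·C(10,2) = 252 + 1050 + 1200 + 450 = 2952.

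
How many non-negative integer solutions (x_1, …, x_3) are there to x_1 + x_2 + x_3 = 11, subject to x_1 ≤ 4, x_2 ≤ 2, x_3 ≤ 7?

6

Ignoring the caps, the number of non-negative solutions to x_1+…+x_3 = 11 is C(13,2) = 78.
Subtract solutions that violate a single cap (substitute x_i' = x_i − (cap_i+1)): x_1 ≥ 5 gives C(8,2) = 28; x_2 ≥ 3 gives C(10,2) = 45; x_3 ≥ 8 gives C(5,2) = 10. Together 83.
Add back pairs where two caps are both exceeded: 10 + 0 + 1 = 11.
By inclusion–exclusion the count is 78 − 83 + 11 = 6.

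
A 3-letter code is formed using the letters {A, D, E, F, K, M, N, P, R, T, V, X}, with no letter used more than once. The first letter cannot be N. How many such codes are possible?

The first letter has 12−1 = 11 choices (anything except N).
The remaining 2 letters are filled from the other 11 symbols without repetition: 11 × 10 = 110.
Total: 11 × 110 = 1210.

1210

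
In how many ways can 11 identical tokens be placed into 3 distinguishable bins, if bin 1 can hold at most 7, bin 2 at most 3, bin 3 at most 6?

18

By stars and bars, unrestricted non-negative solutions to x_1+…+x_3 = 11 number C(11+2,2) = 78.
Subtract solutions that violate a single cap (substitute x_i' = x_i − (cap_i+1)): x_1 ≥ 8 gives C(5,2) = 10; x_2 ≥ 4 gives C(9,2) = 36; x_3 ≥ 7 gives C(6,2) = 15. Together 61.
Add back pairs where two caps are both exceeded: 0 + 0 + 1 = 1.
By inclusion–exclusion the count is 78 − 61 + 1 = 18.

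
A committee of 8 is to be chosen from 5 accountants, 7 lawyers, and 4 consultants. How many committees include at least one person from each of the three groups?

12201

With no constraint there are C(16,8) = 12870 possible selections.
Selections missing a whole group: no accountants → C(11,8) = 165; no lawyers → C(9,8) = 9; no consultants → C(12,8) = 495.
Add back selections omitting two groups (i.e. drawn from a single group): C(5,8) + C(7,8) + C(4,8) = 0.
By inclusion–exclusion: 12870 − 669 + 0 = 12201.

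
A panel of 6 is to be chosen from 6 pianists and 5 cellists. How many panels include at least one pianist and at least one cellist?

With no constraint there are C(11,6) = 462 possible selections.
Subtract selections that omit an entire group: no pianists → C(5,6) = 0; no cellists → C(6,6) = 1.
Both groups omitted at once is impossible, so 462 − 1 = 461.

461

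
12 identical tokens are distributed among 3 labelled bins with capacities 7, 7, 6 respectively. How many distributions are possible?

Ignoring the caps, the number of non-negative solutions to x_1+…+x_3 = 12 is C(14,2) = 91.
Subtract solutions that violate a single cap (substitute x_i' = x_i − (cap_i+1)): x_1 ≥ 8 gives C(6,2) = 15; x_2 ≥ 8 gives C(6,2) = 15; x_3 ≥ 7 gives C(7,2) = 21. Together 51.
No two caps can be exceeded simultaneously, so the pair terms are all 0.
By inclusion–exclusion the count is 91 − 51 + 0 = 40.

40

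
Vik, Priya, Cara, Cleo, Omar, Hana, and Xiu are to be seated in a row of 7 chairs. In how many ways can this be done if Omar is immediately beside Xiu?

Treat {Omar, Xiu} as a single unit. There are 6 units to order, and the pair itself can be ordered 2 ways.
That gives 2 × 6! = 2 × 720 = 1440.

1440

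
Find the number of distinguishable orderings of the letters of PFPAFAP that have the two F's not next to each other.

150

Total arrangements of PFPAFAP: 7!/(3!·2!·2!) = 210.
If the two F's are adjacent, glue them into one block, leaving 6 items to arrange: (6)!/(3!·2!) = 60 ways.
Hence 210 − 60 = 150.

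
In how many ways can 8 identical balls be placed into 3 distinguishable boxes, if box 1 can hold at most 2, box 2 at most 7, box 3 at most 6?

20

Without the upper bounds there are C(10,2) = 45 ways to split 8 among 3 boxes.
Subtract solutions that violate a single cap (substitute x_i' = x_i − (cap_i+1)): x_1 ≥ 3 gives C(7,2) = 21; x_2 ≥ 8 gives C(2,2) = 1; x_3 ≥ 7 gives C(3,2) = 3. Together 25.
No two caps can be exceeded simultaneously, so the pair terms are all 0.
By inclusion–exclusion the count is 45 − 25 + 0 = 20.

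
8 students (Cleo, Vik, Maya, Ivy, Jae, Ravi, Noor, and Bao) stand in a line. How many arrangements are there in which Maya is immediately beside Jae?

Glue Maya and Jae into one block (2 internal orders), leaving 7 units to arrange in a row.
That gives 2 × 7! = 2 × 5040 = 10080.

10080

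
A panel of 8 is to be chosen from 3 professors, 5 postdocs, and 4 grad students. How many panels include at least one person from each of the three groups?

485

With no constraint there are C(12,8) = 495 possible selections.
Selections missing a whole group: no professors → C(9,8) = 9; no postdocs → C(7,8) = 0; no grad students → C(8,8) = 1.
Add back selections omitting two groups (i.e. drawn from a single group): C(3,8) + C(5,8) + C(4,8) = 0.
By inclusion–exclusion: 495 − 10 + 0 = 485.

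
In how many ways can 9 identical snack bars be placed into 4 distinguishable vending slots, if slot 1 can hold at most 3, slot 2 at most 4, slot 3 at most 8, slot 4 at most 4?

Ignoring the caps, the number of non-negative solutions to x_1+…+x_4 = 9 is C(12,3) = 220.
Subtract solutions that violate a single cap (substitute x_i' = x_i − (cap_i+1)): x_1 ≥ 4 gives C(8,3) = 56; x_2 ≥ 5 gives C(7,3) = 35; x_3 ≥ 9 gives C(3,3) = 1; x_4 ≥ 5 gives C(7,3) = 35. Together 127.
Add back pairs where two caps are both exceeded: 1 + 0 + 1 + 0 + 0 + 0 = 2.
By inclusion–exclusion the count is 220 − 127 + 2 = 95.

95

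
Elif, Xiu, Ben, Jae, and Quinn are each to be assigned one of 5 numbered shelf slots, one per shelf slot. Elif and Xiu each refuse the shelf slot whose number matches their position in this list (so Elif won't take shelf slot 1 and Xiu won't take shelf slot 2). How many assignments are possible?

78

Let Aᵢ (for i ∈ {1, 2}) be the placements that put person i in their forbidden shelf slot. Any j of these fix j positions, leaving (5−j)! ways to fill the rest, and there are C(2,j) ways to pick which j.
By inclusion–exclusion, the number of valid placements is Σ_{j=0}^{2} (−1)^j C(2,j)·(5−j)!.
Computing: 120 − 48 + 6 = 78.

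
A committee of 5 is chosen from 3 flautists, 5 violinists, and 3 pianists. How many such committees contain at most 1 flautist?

266

Split by how many flautists are chosen (0 through 1).
Sum: C(3,0)·C(8,5) + C(3,1)·C(8,4) = 56 + 210 = 266.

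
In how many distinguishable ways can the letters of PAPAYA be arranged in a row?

Letter multiplicities in PAPAYA: A×3, P×2, Y×1.
So there are 6! / (3!·2!) = 60 distinguishable arrangements.

60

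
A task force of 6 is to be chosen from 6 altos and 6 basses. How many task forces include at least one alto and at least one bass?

922

With no constraint there are C(12,6) = 924 possible selections.
Subtract selections that omit an entire group: no altos → C(6,6) = 1; no basses → C(6,6) = 1.
Both groups omitted at once is impossible, so 924 − 2 = 922.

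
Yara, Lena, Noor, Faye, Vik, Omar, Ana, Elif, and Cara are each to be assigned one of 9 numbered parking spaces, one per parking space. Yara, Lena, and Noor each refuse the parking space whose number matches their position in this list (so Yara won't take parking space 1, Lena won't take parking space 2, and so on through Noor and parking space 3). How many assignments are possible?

Let Aᵢ (for i ∈ {1, 2, 3}) be the placements that put person i in their forbidden parking space. Any j of these fix j positions, leaving (9−j)! ways to fill the rest, and there are C(3,j) ways to pick which j.
By inclusion–exclusion, the number of valid placements is Σ_{j=0}^{3} (−1)^j C(3,j)·(9−j)!.
Computing: 362880 − 120960 + 15120 − 720 = 256320.

256320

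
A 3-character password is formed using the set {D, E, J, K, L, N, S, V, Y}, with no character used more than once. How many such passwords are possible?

This is a permutation of 3 out of 9: P(9,3) = 9!/6!.
That product is 9 × 8 × 7 = 504.

504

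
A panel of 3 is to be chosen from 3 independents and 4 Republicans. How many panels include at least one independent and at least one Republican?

With no constraint there are C(7,3) = 35 possible selections.
Selections missing a whole group: no independents → C(4,3) = 4; no Republicans → C(3,3) = 1.
Both groups omitted at once is impossible, so 35 − 5 = 30.

30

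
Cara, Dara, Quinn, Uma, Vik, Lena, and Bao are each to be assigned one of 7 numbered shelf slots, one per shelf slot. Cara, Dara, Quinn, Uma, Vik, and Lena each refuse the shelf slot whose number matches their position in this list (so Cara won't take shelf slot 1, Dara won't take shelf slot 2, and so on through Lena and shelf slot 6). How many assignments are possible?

Let Aᵢ (for 1 ≤ i ≤ 6) be the placements that put person i in their forbidden shelf slot. Any j of these fix j positions, leaving (7−j)! ways to fill the rest, and there are C(6,j) ways to pick which j.
By inclusion–exclusion, the number of valid placements is Σ_{j=0}^{6} (−1)^j C(6,j)·(7−j)!.
Computing: 5040 − 4320 + 1800 − 480 + 90 − 12 + 1 = 2119.

2119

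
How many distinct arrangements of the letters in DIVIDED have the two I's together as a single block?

120

Treat the 2 copies of I as a single block. The multiset to arrange is then {II, D, D, D, E, V}, 6 items in all.
That gives (6)!/(3!) = 120 arrangements.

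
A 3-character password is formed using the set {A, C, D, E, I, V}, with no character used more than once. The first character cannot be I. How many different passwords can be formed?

100

The first character has 6−1 = 5 choices (anything except I).
The remaining 2 characters are filled from the other 5 symbols without repetition: 5 × 4 = 20.
Total: 5 × 20 = 100.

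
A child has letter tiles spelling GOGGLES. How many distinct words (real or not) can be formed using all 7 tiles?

GOGGLES has 7 letters with G appearing 3 times.
So there are 7! / (3!) = 840 distinguishable arrangements.

840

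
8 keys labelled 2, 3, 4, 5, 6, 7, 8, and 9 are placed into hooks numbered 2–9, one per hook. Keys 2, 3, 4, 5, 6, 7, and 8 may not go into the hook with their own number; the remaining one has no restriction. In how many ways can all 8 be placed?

16687

Let Aᵢ (for 2 ≤ i ≤ 8) be the placements that put key i in its forbidden hook. Any j of these fix j positions, leaving (8−j)! ways to fill the rest, and there are C(7,j) ways to pick which j.
By inclusion–exclusion, the number of valid placements is Σ_{j=0}^{7} (−1)^j C(7,j)·(8−j)!.
Computing: 40320 − 35280 + 15120 − 4200 + 840 − 126 + 14 − 1 = 16687.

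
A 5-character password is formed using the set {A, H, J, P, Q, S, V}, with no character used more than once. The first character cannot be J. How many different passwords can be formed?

The first character has 7−1 = 6 choices (anything except J).
The remaining 4 characters are filled from the other 6 symbols without repetition: 6 × 5 × 4 × 3 = 360.
Total: 6 × 360 = 2160.

2160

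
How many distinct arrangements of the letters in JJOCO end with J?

12

With the last slot taken by J, it remains to arrange the other 4 letters (JOCO).
Those 4 letters have O appearing twice, giving (4)!/(2!) = 12.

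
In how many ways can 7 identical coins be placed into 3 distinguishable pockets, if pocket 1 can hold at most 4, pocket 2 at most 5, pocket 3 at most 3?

By stars and bars, unrestricted non-negative solutions to x_1+…+x_3 = 7 number C(7+2,2) = 36.
Subtract solutions that violate a single cap (substitute x_i' = x_i − (cap_i+1)): x_1 ≥ 5 gives C(4,2) = 6; x_2 ≥ 6 gives C(3,2) = 3; x_3 ≥ 4 gives C(5,2) = 10. Together 19.
No two caps can be exceeded simultaneously, so the pair terms are all 0.
By inclusion–exclusion the count is 36 − 19 + 0 = 17.

17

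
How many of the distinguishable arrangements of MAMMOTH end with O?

With the last slot taken by O, it remains to arrange the other 6 letters (MAMMTH).
Those 6 letters have M appearing 3 times, giving (6)!/(3!) = 120.

120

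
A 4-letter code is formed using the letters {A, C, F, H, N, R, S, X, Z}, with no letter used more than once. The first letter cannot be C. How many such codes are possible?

2688

The first letter has 9−1 = 8 choices (anything except C).
The remaining 3 letters are filled from the other 8 symbols without repetition: 8 × 7 × 6 = 336.
Total: 8 × 336 = 2688.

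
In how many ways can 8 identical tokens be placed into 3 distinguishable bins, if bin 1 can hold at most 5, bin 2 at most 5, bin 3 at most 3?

18

Without the upper bounds there are C(10,2) = 45 ways to split 8 among 3 bins.
Subtract solutions that violate a single cap (substitute x_i' = x_i − (cap_i+1)): x_1 ≥ 6 gives C(4,2) = 6; x_2 ≥ 6 gives C(4,2) = 6; x_3 ≥ 4 gives C(6,2) = 15. Together 27.
No two caps can be exceeded simultaneously, so the pair terms are all 0.
By inclusion–exclusion the count is 45 − 27 + 0 = 18.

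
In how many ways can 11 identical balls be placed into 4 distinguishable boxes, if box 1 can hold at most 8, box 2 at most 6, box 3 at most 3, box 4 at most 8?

Without the upper bounds there are C(14,3) = 364 ways to split 11 among 4 boxes.
Subtract solutions that violate a single cap (substitute x_i' = x_i − (cap_i+1)): x_1 ≥ 9 gives C(5,3) = 10; x_2 ≥ 7 gives C(7,3) = 35; x_3 ≥ 4 gives C(10,3) = 120; x_4 ≥ 9 gives C(5,3) = 10. Together 175.
Add back pairs where two caps are both exceeded: 0 + 0 + 0 + 1 + 0 + 0 = 1.
By inclusion–exclusion the count is 364 − 175 + 1 = 190.

190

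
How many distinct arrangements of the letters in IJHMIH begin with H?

60

With the first slot taken by H, it remains to arrange the other 5 letters (IJMIH).
Those 5 letters have I appearing twice, giving (5)!/(2!) = 60.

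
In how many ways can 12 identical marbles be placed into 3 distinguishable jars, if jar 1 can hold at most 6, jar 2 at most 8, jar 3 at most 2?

Ignoring the caps, the number of non-negative solutions to x_1+…+x_3 = 12 is C(14,2) = 91.
Subtract solutions that violate a single cap (substitute x_i' = x_i − (cap_i+1)): x_1 ≥ 7 gives C(7,2) = 21; x_2 ≥ 9 gives C(5,2) = 10; x_3 ≥ 3 gives C(11,2) = 55. Together 86.
Add back pairs where two caps are both exceeded: 0 + 6 + 1 = 7.
By inclusion–exclusion the count is 91 − 86 + 7 = 12.

12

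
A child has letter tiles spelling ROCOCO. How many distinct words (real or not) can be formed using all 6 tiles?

Letter multiplicities in ROCOCO: C×2, O×3, R×1.
Dividing 6! = 720 by 3!·2! = 12 for the repeated letters gives 60.

60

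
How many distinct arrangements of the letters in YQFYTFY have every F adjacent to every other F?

120

Treat the 2 copies of F as a single block. The multiset to arrange is then {FF, Q, T, Y, Y, Y}, 6 items in all.
That gives (6)!/(3!) = 120 arrangements.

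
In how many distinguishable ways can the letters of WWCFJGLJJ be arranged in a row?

30240

WWCFJGLJJ has 9 letters with J appearing 3 times and W appearing twice.
Dividing 9! = 362880 by 3!·2! = 12 for the repeated letters gives 30240.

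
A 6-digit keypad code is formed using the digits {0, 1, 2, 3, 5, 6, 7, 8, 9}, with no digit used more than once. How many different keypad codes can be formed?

60480

Choose and order 6 of the 9 symbols: the first digit has 9 options, the next 8, and so on down to 4.
9 × 8 × 7 × 6 × 5 × 4 = 60480.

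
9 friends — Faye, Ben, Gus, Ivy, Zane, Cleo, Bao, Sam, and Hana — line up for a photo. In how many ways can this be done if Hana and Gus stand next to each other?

Treat {Hana, Gus} as a single unit. There are 8 units to order, and the pair itself can be ordered 2 ways.
That gives 2 × 8! = 2 × 40320 = 80640.

80640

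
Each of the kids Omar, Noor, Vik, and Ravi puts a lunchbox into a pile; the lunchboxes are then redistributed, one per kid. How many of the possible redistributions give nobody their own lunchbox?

9

Let Aᵢ be the assignments in which kid i gets their own lunchbox. We want the size of the complement of A₁∪…∪A_4.
By inclusion–exclusion this is Σ_{j=0}^{4} (−1)^j C(4,j)·(4−j)!.
Computing: 24 − 24 + 12 − 4 + 1 = 9.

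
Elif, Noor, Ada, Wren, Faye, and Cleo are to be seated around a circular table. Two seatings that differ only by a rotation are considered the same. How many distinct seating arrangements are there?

120

Around a circle, 6 distinct people have 6!/6 = (5)! = 120 rotationally distinct seatings.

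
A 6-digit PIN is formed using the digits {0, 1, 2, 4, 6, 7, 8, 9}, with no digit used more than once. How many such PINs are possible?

With no repetition, fill the 6 digits in order: 8 choices, then 7, down to 3.
That product is 8 × 7 × 6 × 5 × 4 × 3 = 20160.

20160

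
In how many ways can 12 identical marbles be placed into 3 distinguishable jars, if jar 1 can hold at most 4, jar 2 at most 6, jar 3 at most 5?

10

Without the upper bounds there are C(14,2) = 91 ways to split 12 among 3 jars.
Subtract solutions that violate a single cap (substitute x_i' = x_i − (cap_i+1)): x_1 ≥ 5 gives C(9,2) = 36; x_2 ≥ 7 gives C(7,2) = 21; x_3 ≥ 6 gives C(8,2) = 28. Together 85.
Add back pairs where two caps are both exceeded: 1 + 3 + 0 = 4.
By inclusion–exclusion the count is 91 − 85 + 4 = 10.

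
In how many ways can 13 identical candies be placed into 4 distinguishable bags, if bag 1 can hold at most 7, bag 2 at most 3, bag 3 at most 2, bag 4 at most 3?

Without the upper bounds there are C(16,3) = 560 ways to split 13 among 4 bags.
Subtract solutions that violate a single cap (substitute x_i' = x_i − (cap_i+1)): x_1 ≥ 8 gives C(8,3) = 56; x_2 ≥ 4 gives C(12,3) = 220; x_3 ≥ 3 gives C(13,3) = 286; x_4 ≥ 4 gives C(12,3) = 220. Together 782.
Add back pairs where two caps are both exceeded: 4 + 10 + 4 + 84 + 56 + 84 = 242.
Subtract triples: 0 + 0 + 0 + 10 = 10.
By inclusion–exclusion the count is 560 − 782 + 242 − 10 = 10.

10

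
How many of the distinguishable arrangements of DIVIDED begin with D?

180

Fix D in the first position and arrange the remaining 6 letters.
Those 6 letters have D appearing twice and I appearing twice, giving (6)!/(2!·2!) = 180.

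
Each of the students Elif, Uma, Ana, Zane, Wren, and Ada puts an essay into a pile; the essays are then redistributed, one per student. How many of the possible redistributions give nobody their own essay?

265

This is the derangement count D_6: permutations of 6 items with no fixed point.
By inclusion–exclusion this is Σ_{j=0}^{6} (−1)^j C(6,j)·(6−j)!.
Computing: 720 − 720 + 360 − 120 + 30 − 6 + 1 = 265.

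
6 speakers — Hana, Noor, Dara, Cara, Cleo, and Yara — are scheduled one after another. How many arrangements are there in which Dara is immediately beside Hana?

240

Treat {Dara, Hana} as a single unit. There are 5 units to order, and the pair itself can be ordered 2 ways.
That gives 2 × 5! = 2 × 120 = 240.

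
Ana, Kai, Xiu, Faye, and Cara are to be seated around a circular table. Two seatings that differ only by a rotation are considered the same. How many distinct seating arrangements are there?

Seat Ana anywhere (absorbing the rotational symmetry), then permute the other 4: (4)! = 24.

24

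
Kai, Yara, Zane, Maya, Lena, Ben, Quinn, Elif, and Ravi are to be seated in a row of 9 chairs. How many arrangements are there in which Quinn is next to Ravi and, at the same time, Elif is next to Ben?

20160

Treat {Quinn,Ravi} as one block (2 orders) and {Elif,Ben} as another (2 orders).
That leaves 7 units to arrange: 2 × 2 × 7! = 4 × 5040 = 20160.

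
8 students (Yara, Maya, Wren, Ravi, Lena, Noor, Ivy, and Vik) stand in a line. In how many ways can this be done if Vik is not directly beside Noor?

30240

There are 8! = 40320 arrangements in all. If Vik and Noor are adjacent, merging them into one block gives 2·(7)! = 10080 arrangements.
So 40320 − 10080 = 30240 arrangements keep them apart.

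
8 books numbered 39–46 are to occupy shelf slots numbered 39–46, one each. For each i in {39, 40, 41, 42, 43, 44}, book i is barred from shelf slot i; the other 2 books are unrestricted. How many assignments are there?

Let Aᵢ (for 39 ≤ i ≤ 44) be the placements that put book i in its forbidden shelf slot. Any j of these fix j positions, leaving (8−j)! ways to fill the rest, and there are C(6,j) ways to pick which j.
By inclusion–exclusion, the number of valid placements is Σ_{j=0}^{6} (−1)^j C(6,j)·(8−j)!.
Computing: 40320 − 30240 + 10800 − 2400 + 360 − 36 + 2 = 18806.

18806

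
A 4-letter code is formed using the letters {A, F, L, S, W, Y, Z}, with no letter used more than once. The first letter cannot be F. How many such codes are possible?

The first letter has 7−1 = 6 choices (anything except F).
The remaining 3 letters are filled from the other 6 symbols without repetition: 6 × 5 × 4 = 120.
Total: 6 × 120 = 720.

720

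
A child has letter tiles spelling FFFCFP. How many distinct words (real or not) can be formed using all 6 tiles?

FFFCFP has 6 letters with F appearing 4 times.
The number of distinct arrangements is 6!/(4!) = 720/24 = 30.

30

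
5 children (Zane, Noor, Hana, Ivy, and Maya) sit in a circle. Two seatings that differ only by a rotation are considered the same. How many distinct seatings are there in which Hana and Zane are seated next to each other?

12

Glue Hana and Zane into a block (2 internal orders). Seating 4 units around a circle gives (3)! arrangements.
So 2 × (3)! = 2 × 6 = 12.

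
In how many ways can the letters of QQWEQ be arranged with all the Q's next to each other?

6

Treat the 3 copies of Q as a single block. The multiset to arrange is then {QQQ, E, W}, 3 items in all.
All 3 items are distinct, so there are (3)! = 6 arrangements.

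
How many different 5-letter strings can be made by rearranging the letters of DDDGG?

10

Letter multiplicities in DDDGG: D×3, G×2.
The number of distinct arrangements is 5!/(3!·2!) = 120/12 = 10.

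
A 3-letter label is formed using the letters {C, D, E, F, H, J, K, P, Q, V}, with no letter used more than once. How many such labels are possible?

This is a permutation of 3 out of 10: P(10,3) = 10!/7!.
That product is 10 × 9 × 8 = 720.

720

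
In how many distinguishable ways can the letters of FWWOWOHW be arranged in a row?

Letter multiplicities in FWWOWOHW: F×1, H×1, O×2, W×4.
So there are 8! / (4!·2!) = 840 distinguishable arrangements.

840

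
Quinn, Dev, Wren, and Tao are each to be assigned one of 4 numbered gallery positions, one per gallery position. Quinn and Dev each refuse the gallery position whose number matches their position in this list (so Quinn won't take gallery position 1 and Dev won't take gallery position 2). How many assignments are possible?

Let Aᵢ (for i ∈ {1, 2}) be the placements that put person i in their forbidden gallery position. Any j of these fix j positions, leaving (4−j)! ways to fill the rest, and there are C(2,j) ways to pick which j.
By inclusion–exclusion, the number of valid placements is Σ_{j=0}^{2} (−1)^j C(2,j)·(4−j)!.
Computing: 24 − 12 + 2 = 14.

14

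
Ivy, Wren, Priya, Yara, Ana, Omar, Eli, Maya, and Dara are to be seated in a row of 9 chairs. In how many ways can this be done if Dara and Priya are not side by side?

282240

There are 9! = 362880 arrangements in all. If Dara and Priya are adjacent, merging them into one block gives 2·(8)! = 80640 arrangements.
Complementary counting: 362880 − 80640 = 282240.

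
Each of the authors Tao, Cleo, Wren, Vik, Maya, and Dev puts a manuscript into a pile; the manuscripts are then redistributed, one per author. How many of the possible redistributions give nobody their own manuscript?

Let Aᵢ be the assignments in which author i gets their own manuscript. We want the size of the complement of A₁∪…∪A_6.
By inclusion–exclusion this is Σ_{j=0}^{6} (−1)^j C(6,j)·(6−j)!.
Computing: 720 − 720 + 360 − 120 + 30 − 6 + 1 = 265.

265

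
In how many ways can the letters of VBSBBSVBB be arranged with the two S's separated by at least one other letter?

588

There are 9!/(5!·2!·2!) = 756 arrangements of VBSBBSVBB in total.
Arrangements with the S's together: treat SS as one letter, giving (8)!/(5!·2!) = 168.
Hence 756 − 168 = 588.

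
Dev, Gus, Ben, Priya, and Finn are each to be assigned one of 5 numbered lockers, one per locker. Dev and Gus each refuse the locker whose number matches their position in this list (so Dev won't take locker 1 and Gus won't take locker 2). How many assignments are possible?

Let Aᵢ (for i ∈ {1, 2}) be the placements that put person i in their forbidden locker. Any j of these fix j positions, leaving (5−j)! ways to fill the rest, and there are C(2,j) ways to pick which j.
By inclusion–exclusion, the number of valid placements is Σ_{j=0}^{2} (−1)^j C(2,j)·(5−j)!.
Computing: 120 − 48 + 6 = 78.

78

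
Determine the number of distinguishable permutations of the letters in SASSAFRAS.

SASSAFRAS has 9 letters with A appearing 3 times and S appearing 4 times.
So there are 9! / (4!·3!) = 2520 distinguishable arrangements.

2520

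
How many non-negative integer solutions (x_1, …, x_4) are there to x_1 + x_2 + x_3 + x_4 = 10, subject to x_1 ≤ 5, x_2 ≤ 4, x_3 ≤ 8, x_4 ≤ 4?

136

Without the upper bounds there are C(13,3) = 286 ways to split 10 among 4 variables.
Subtract solutions that violate a single cap (substitute x_i' = x_i − (cap_i+1)): x_1 ≥ 6 gives C(7,3) = 35; x_2 ≥ 5 gives C(8,3) = 56; x_3 ≥ 9 gives C(4,3) = 4; x_4 ≥ 5 gives C(8,3) = 56. Together 151.
Add back pairs where two caps are both exceeded: 0 + 0 + 0 + 0 + 1 + 0 = 1.
By inclusion–exclusion the count is 286 − 151 + 1 = 136.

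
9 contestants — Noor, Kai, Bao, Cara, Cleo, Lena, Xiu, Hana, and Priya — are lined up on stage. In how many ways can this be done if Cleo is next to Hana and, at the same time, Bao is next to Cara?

20160

Treat {Cleo,Hana} as one block (2 orders) and {Bao,Cara} as another (2 orders).
That leaves 7 units to arrange: 2 × 2 × 7! = 4 × 5040 = 20160.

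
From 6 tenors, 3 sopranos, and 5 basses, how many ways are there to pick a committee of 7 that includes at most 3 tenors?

2416

Split by how many tenors are chosen (0 through 3).
Sum: C(6,0)·C(8,7) + C(6,1)·C(8,6) + C(6,2)·C(8,5) + C(6,3)·C(8,4) = 8 + 168 + 840 + 1400 = 2416.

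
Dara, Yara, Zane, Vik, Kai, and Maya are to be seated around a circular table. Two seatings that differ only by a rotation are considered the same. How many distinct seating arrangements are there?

Fix one person's seat to break rotational symmetry; the remaining 5 people can be arranged in (5)! = 120 ways.

120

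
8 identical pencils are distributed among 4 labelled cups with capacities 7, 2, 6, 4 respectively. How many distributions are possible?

Without the upper bounds there are C(11,3) = 165 ways to split 8 among 4 cups.
Subtract solutions that violate a single cap (substitute x_i' = x_i − (cap_i+1)): x_1 ≥ 8 gives C(3,3) = 1; x_2 ≥ 3 gives C(8,3) = 56; x_3 ≥ 7 gives C(4,3) = 4; x_4 ≥ 5 gives C(6,3) = 20. Together 81.
Add back pairs where two caps are both exceeded: 0 + 0 + 0 + 0 + 1 + 0 = 1.
By inclusion–exclusion the count is 165 − 81 + 1 = 85.

85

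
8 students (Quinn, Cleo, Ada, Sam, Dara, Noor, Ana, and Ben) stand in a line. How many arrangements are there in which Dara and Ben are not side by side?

Of the 8! = 40320 arrangements, those with Dara and Ben adjacent number 2 × 7! = 10080 (treat the pair as a block with 2 internal orders).
Complementary counting: 40320 − 10080 = 30240.

30240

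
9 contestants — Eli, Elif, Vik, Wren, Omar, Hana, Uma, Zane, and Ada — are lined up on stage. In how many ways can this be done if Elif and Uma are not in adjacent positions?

282240

There are 9! = 362880 arrangements in all. If Elif and Uma are adjacent, merging them into one block gives 2·(8)! = 80640 arrangements.
Complementary counting: 362880 − 80640 = 282240.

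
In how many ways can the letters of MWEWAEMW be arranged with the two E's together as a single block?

420

Treat the 2 copies of E as a single block. The multiset to arrange is then {EE, A, M, M, W, W, W}, 7 items in all.
That gives (7)!/(3!·2!) = 420 arrangements.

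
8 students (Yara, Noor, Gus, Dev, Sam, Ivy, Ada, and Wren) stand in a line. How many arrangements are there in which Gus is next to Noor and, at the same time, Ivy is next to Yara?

Treat {Gus,Noor} as one block (2 orders) and {Ivy,Yara} as another (2 orders).
That leaves 6 units to arrange: 2 × 2 × 6! = 4 × 720 = 2880.

2880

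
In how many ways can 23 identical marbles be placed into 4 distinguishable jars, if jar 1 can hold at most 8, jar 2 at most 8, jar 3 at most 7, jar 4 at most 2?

10

Without the upper bounds there are C(26,3) = 2600 ways to split 23 among 4 jars.
Subtract solutions that violate a single cap (substitute x_i' = x_i − (cap_i+1)): x_1 ≥ 9 gives C(17,3) = 680; x_2 ≥ 9 gives C(17,3) = 680; x_3 ≥ 8 gives C(18,3) = 816; x_4 ≥ 3 gives C(23,3) = 1771. Together 3947.
Add back pairs where two caps are both exceeded: 56 + 84 + 364 + 84 + 364 + 455 = 1407.
Subtract triples: 0 + 10 + 20 + 20 = 50.
By inclusion–exclusion the count is 2600 − 3947 + 1407 − 50 = 10.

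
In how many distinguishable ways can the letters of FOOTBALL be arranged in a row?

FOOTBALL has 8 letters with L appearing twice and O appearing twice.
The number of distinct arrangements is 8!/(2!·2!) = 40320/4 = 10080.

10080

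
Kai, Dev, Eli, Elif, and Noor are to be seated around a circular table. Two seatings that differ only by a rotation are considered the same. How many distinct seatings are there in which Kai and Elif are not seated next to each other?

All circular seatings of 5 people number (4)! = 24.
Seatings with Kai beside Elif: treat them as a block with 2 internal orders, giving 2 × (3)! = 12.
Subtracting, 24 − 12 = 12.

12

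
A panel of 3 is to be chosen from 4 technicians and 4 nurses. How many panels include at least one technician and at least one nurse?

Unrestricted: C(8,3) = 56 ways to pick any 3 of the 8.
Selections missing a whole group: no technicians → C(4,3) = 4; no nurses → C(4,3) = 4.
Both groups omitted at once is impossible, so 56 − 8 = 48.

48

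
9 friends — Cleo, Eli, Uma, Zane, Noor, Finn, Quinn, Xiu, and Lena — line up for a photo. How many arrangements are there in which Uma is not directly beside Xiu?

Of the 9! = 362880 arrangements, those with Uma and Xiu adjacent number 2 × 8! = 80640 (treat the pair as a block with 2 internal orders).
Complementary counting: 362880 − 80640 = 282240.

282240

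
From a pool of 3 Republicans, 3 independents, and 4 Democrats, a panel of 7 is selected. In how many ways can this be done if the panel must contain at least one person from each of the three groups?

Unrestricted: C(10,7) = 120 ways to pick any 7 of the 10.
Selections missing a whole group: no Republicans → C(7,7) = 1; no independents → C(7,7) = 1; no Democrats → C(6,7) = 0.
Add back selections omitting two groups (i.e. drawn from a single group): C(3,7) + C(3,7) + C(4,7) = 0.
By inclusion–exclusion: 120 − 2 + 0 = 118.

118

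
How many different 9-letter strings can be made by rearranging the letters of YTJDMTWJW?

45360

Letter multiplicities in YTJDMTWJW: D×1, J×2, M×1, T×2, W×2, Y×1.
So there are 9! / (2!·2!·2!) = 45360 distinguishable arrangements.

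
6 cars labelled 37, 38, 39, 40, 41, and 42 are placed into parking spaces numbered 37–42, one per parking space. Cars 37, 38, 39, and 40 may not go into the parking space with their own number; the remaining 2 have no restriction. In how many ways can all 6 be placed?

Let Aᵢ (for 37 ≤ i ≤ 40) be the placements that put car i in its forbidden parking space. Any j of these fix j positions, leaving (6−j)! ways to fill the rest, and there are C(4,j) ways to pick which j.
By inclusion–exclusion, the number of valid placements is Σ_{j=0}^{4} (−1)^j C(4,j)·(6−j)!.
Computing: 720 − 480 + 144 − 24 + 2 = 362.

362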